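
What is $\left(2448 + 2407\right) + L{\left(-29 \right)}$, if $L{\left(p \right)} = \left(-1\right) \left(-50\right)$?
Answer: $4905$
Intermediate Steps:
$L{\left(p \right)} = 50$
$\left(2448 + 2407\right) + L{\left(-29 \right)} = \left(2448 + 2407\right) + 50 = 4855 + 50 = 4905$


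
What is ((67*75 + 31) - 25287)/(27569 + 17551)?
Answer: -20231/45120 ≈ -0.44838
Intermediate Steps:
((67*75 + 31) - 25287)/(27569 + 17551) = ((5025 + 31) - 25287)/45120 = (5056 - 25287)*(1/45120) = -20231*1/45120 = -20231/45120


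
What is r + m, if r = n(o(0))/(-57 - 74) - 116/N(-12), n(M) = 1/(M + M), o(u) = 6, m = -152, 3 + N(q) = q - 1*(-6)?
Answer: -656051/4716 ≈ -139.11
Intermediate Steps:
N(q) = 3 + q (N(q) = -3 + (q - 1*(-6)) = -3 + (q + 6) = -3 + (6 + q) = 3 + q)
n(M) = 1/(2*M)
r = 60781/4716 (r = ((½)/6)/(-57 - 74) - 116/(3 - 12) = ((½)*(⅙))/(-131) - 116/(-9) = (1/12)*(-1/131) - 116*(-⅑) = -1/1572 + 116/9 = 60781/4716 ≈ 12.888)
r + m = 60781/4716 - 152 = -656051/4716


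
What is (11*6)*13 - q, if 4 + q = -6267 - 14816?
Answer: 21945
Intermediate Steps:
q = -21087 (q = -4 + (-6267 - 14816) = -4 - 21083 = -21087)
(11*6)*13 - q = (11*6)*13 - 1*(-21087) = 66*13 + 21087 = 858 + 21087 = 21945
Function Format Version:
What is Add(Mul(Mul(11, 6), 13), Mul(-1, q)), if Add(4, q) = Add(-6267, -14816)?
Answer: 21945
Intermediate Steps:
q = -21087 (q = Add(-4, Add(-6267, -14816)) = Add(-4, -21083) = -21087)
Add(Mul(Mul(11, 6), 13), Mul(-1, q)) = Add(Mul(Mul(11, 6), 13), Mul(-1, -21087)) = Add(Mul(66, 13), 21087) = Add(858, 21087) = 21945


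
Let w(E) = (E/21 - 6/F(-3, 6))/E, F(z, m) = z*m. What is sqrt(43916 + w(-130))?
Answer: sqrt(36366876910)/910 ≈ 209.56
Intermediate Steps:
F(z, m) = m*z
w(E) = (1/3 + E/21)/E (w(E) = (E/21 - 6/(6*(-3)))/E = (E*(1/21) - 6/(-18))/E = (E/21 - 6*(-1/18))/E = (E/21 + 1/3)/E = (1/3 + E/21)/E)
sqrt(43916 + w(-130)) = sqrt(43916 + (1/21)*(7 - 130)/(-130)) = sqrt(43916 + (1/21)*(-1/130)*(-123)) = sqrt(43916 + 41/910) = sqrt(39963601/910) = sqrt(36366876910)/910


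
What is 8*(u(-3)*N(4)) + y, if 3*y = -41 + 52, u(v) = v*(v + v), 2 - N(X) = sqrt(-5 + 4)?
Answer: 875/3 - 144*I ≈ 291.67 - 144.0*I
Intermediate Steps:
N(X) = 2 - I (N(X) = 2 - sqrt(-5 + 4) = 2 - sqrt(-1) = 2 - I)
u(v) = 2*v**2 (u(v) = v*(2*v) = 2*v**2)
y = 11/3 (y = (-41 + 52)/3 = (1/3)*11 = 11/3 ≈ 3.6667)
8*(u(-3)*N(4)) + y = 8*((2*(-3)**2)*(2 - I)) + 11/3 = 8*((2*9)*(2 - I)) + 11/3 = 8*(18*(2 - I)) + 11/3 = 8*(36 - 18*I) + 11/3 = (288 - 144*I) + 11/3 = 875/3 - 144*I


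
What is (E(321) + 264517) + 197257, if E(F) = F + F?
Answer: 462416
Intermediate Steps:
E(F) = 2*F
(E(321) + 264517) + 197257 = (2*321 + 264517) + 197257 = (642 + 264517) + 197257 = 265159 + 197257 = 462416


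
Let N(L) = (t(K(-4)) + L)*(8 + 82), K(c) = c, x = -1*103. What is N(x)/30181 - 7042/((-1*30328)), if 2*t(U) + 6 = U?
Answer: -41126779/457664684 ≈ -0.089862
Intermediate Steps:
x = -103
t(U) = -3 + U/2
N(L) = -450 + 90*L (N(L) = ((-3 + (1/2)*(-4)) + L)*(8 + 82) = ((-3 - 2) + L)*90 = (-5 + L)*90 = -450 + 90*L)
N(x)/30181 - 7042/((-1*30328)) = (-450 + 90*(-103))/30181 - 7042/((-1*30328)) = (-450 - 9270)*(1/30181) - 7042/(-30328) = -9720*1/30181 - 7042*(-1/30328) = -9720/30181 + 3521/15164 = -41126779/457664684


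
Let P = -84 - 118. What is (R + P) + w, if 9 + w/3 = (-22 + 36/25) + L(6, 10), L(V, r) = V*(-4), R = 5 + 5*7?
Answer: -8067/25 ≈ -322.68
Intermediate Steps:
R = 40 (R = 5 + 35 = 40)
L(V, r) = -4*V
w = -4017/25 (w = -27 + 3*((-22 + 36/25) - 4*6) = -27 + 3*((-22 + 36*(1/25)) - 24) = -27 + 3*((-22 + 36/25) - 24) = -27 + 3*(-514/25 - 24) = -27 + 3*(-1114/25) = -27 - 3342/25 = -4017/25 ≈ -160.68)
P = -202
(R + P) + w = (40 - 202) - 4017/25 = -162 - 4017/25 = -8067/25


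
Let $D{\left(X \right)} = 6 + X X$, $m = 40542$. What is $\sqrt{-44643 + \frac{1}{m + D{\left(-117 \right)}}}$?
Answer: $\frac{i \sqrt{131324177726430}}{54237} \approx 211.29 i$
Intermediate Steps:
$D{\left(X \right)} = 6 + X^{2}$
$\sqrt{-44643 + \frac{1}{m + D{\left(-117 \right)}}} = \sqrt{-44643 + \frac{1}{40542 + \left(6 + \left(-117\right)^{2}\right)}} = \sqrt{-44643 + \frac{1}{40542 + \left(6 + 13689\right)}} = \sqrt{-44643 + \frac{1}{40542 + 13695}} = \sqrt{-44643 + \frac{1}{54237}} = \sqrt{- \frac{2421302390}{54237}} = \frac{i \sqrt{131324177726430}}{54237}$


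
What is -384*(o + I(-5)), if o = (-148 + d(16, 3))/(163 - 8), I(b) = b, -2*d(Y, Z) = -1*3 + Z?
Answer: 354432/155 ≈ 2286.7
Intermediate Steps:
d(Y, Z) = 3/2 - Z/2 (d(Y, Z) = -(-1*3 + Z)/2 = -(-3 + Z)/2 = 3/2 - Z/2)
o = -148/155 (o = (-148 + (3/2 - 1/2*3))/(163 - 8) = (-148 + (3/2 - 3/2))/155 = (-148 + 0)*(1/155) = -148*1/155 = -148/155 ≈ -0.95484)
-384*(o + I(-5)) = -384*(-148/155 - 5) = -384*(-923/155) = 354432/155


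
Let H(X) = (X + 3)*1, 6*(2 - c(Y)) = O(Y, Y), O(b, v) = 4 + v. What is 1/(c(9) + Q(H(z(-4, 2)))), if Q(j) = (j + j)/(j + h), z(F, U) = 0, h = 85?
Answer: -132/13 ≈ -10.154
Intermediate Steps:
c(Y) = 4/3 - Y/6 (c(Y) = 2 - (4 + Y)/6 = 2 + (-⅔ - Y/6) = 4/3 - Y/6)
H(X) = 3 + X (H(X) = (3 + X)*1 = 3 + X)
Q(j) = 2*j/(85 + j) (Q(j) = (j + j)/(j + 85) = (2*j)/(85 + j) = 2*j/(85 + j))
1/(c(9) + Q(H(z(-4, 2)))) = 1/((4/3 - ⅙*9) + 2*(3 + 0)/(85 + (3 + 0))) = 1/((4/3 - 3/2) + 2*3/(85 + 3)) = 1/(-⅙ + 2*3/88) = 1/(-⅙ + 2*3*(1/88)) = 1/(-⅙ + 3/44) = 1/(-13/132) = -132/13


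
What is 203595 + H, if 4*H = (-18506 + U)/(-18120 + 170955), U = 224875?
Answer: 124465973669/611340 ≈ 2.0360e+5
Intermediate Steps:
H = 206369/611340 (H = ((-18506 + 224875)/(-18120 + 170955))/4 = (206369/152835)/4 = (206369*(1/152835))/4 = (¼)*(206369/152835) = 206369/611340 ≈ 0.33757)
203595 + H = 203595 + 206369/611340 = 124465973669/611340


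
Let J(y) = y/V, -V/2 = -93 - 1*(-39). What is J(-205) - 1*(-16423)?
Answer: 1773479/108 ≈ 16421.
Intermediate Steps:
V = 108 (V = -2*(-93 - 1*(-39)) = -2*(-93 + 39) = -2*(-54) = 108)
J(y) = y/108
J(-205) - 1*(-16423) = (1/108)*(-205) - 1*(-16423) = -205/108 + 16423 = 1773479/108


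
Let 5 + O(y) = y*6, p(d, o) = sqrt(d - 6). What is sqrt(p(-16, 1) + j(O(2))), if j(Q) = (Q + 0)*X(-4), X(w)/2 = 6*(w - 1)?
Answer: sqrt(-420 + I*sqrt(22)) ≈ 0.1144 + 20.494*I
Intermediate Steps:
p(d, o) = sqrt(-6 + d)
X(w) = -12 + 12*w (X(w) = 2*(6*(w - 1)) = 2*(6*(-1 + w)) = 2*(-6 + 6*w) = -12 + 12*w)
O(y) = -5 + 6*y (O(y) = -5 + y*6 = -5 + 6*y)
j(Q) = -60*Q (j(Q) = (Q + 0)*(-12 + 12*(-4)) = Q*(-12 - 48) = Q*(-60) = -60*Q)
sqrt(p(-16, 1) + j(O(2))) = sqrt(sqrt(-6 - 16) - 60*(-5 + 6*2)) = sqrt(sqrt(-22) - 60*(-5 + 12)) = sqrt(I*sqrt(22) - 60*7) = sqrt(I*sqrt(22) - 420) = sqrt(-420 + I*sqrt(22))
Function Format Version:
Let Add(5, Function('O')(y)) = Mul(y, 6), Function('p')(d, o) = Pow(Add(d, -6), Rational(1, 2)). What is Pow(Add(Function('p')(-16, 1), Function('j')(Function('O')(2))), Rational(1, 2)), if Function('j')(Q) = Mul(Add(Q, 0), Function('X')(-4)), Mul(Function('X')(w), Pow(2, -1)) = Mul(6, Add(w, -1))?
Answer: Pow(Add(-420, Mul(I, Pow(22, Rational(1, 2)))), Rational(1, 2)) ≈ Add(0.1144, Mul(20.494, I))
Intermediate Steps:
Function('p')(d, o) = Pow(Add(-6, d), Rational(1, 2))
Function('X')(w) = Add(-12, Mul(12, w)) (Function('X')(w) = Mul(2, Mul(6, Add(w, -1))) = Mul(2, Mul(6, Add(-1, w))) = Mul(2, Add(-6, Mul(6, w))) = Add(-12, Mul(12, w)))
Function('O')(y) = Add(-5, Mul(6, y)) (Function('O')(y) = Add(-5, Mul(y, 6)) = Add(-5, Mul(6, y)))
Function('j')(Q) = Mul(-60, Q) (Function('j')(Q) = Mul(Add(Q, 0), Add(-12, Mul(12, -4))) = Mul(Q, Add(-12, -48)) = Mul(Q, -60) = Mul(-60, Q))
Pow(Add(Function('p')(-16, 1), Function('j')(Function('O')(2))), Rational(1, 2)) = Pow(Add(Pow(Add(-6, -16), Rational(1, 2)), Mul(-60, Add(-5, Mul(6, 2)))), Rational(1, 2)) = Pow(Add(Pow(-22, Rational(1, 2)), Mul(-60, Add(-5, 12))), Rational(1, 2)) = Pow(Add(Mul(I, Pow(22, Rational(1, 2))), Mul(-60, 7)), Rational(1, 2)) = Pow(Add(Mul(I, Pow(22, Rational(1, 2))), -420), Rational(1, 2)) = Pow(Add(-420, Mul(I, Pow(22, Rational(1, 2)))), Rational(1, 2))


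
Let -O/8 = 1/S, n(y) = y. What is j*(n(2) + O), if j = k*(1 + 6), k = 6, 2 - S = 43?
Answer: 3780/41 ≈ 92.195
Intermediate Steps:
S = -41 (S = 2 - 1*43 = 2 - 43 = -41)
j = 42 (j = 6*(1 + 6) = 6*7 = 42)
O = 8/41 (O = -8/(-41) = -8*(-1/41) = 8/41 ≈ 0.19512)
j*(n(2) + O) = 42*(2 + 8/41) = 42*(90/41) = 3780/41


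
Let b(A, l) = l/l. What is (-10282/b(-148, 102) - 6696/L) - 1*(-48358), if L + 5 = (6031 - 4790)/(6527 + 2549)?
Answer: 580469820/14713 ≈ 39453.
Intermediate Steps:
L = -44139/9076 (L = -5 + (6031 - 4790)/(6527 + 2549) = -5 + 1241/9076 = -44139/9076 ≈ -4.8633)
b(A, l) = 1
(-10282/b(-148, 102) - 6696/L) - 1*(-48358) = (-10282/1 - 6696/(-44139/9076)) - 1*(-48358) = (-10282*1 - 6696*(-9076/44139)) + 48358 = (-10282 + 20257632/14713) + 48358 = -131021434/14713 + 48358 = 580469820/14713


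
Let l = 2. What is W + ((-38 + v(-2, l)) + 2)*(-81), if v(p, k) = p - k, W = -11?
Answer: 3229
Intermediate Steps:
W + ((-38 + v(-2, l)) + 2)*(-81) = -11 + ((-38 + (-2 - 1*2)) + 2)*(-81) = -11 + ((-38 + (-2 - 2)) + 2)*(-81) = -11 + ((-38 - 4) + 2)*(-81) = -11 + (-42 + 2)*(-81) = -11 - 40*(-81) = -11 + 3240 = 3229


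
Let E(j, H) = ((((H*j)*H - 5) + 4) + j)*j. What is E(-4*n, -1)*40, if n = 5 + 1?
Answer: 47040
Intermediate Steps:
n = 6
E(j, H) = j*(-1 + j + j*H**2) (E(j, H) = (((j*H**2 - 5) + 4) + j)*j = (((-5 + j*H**2) + 4) + j)*j = ((-1 + j*H**2) + j)*j = (-1 + j + j*H**2)*j = j*(-1 + j + j*H**2))
E(-4*n, -1)*40 = ((-4*6)*(-1 - 4*6 - 4*6*(-1)**2))*40 = -24*(-1 - 24 - 24*1)*40 = -24*(-1 - 24 - 24)*40 = -24*(-49)*40 = 1176*40 = 47040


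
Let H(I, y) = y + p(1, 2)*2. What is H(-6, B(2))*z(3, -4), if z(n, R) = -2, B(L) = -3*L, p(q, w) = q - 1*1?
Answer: 12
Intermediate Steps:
p(q, w) = -1 + q (p(q, w) = q - 1 = -1 + q)
H(I, y) = y (H(I, y) = y + (-1 + 1)*2 = y + 0*2 = y + 0 = y)
H(-6, B(2))*z(3, -4) = -3*2*(-2) = -6*(-2) = 12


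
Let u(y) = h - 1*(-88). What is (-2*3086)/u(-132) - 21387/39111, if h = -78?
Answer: -40267827/65185 ≈ -617.75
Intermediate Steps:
u(y) = 10 (u(y) = -78 - 1*(-88) = -78 + 88 = 10)
(-2*3086)/u(-132) - 21387/39111 = -2*3086/10 - 21387/39111 = -6172*⅒ - 21387*1/39111 = -3086/5 - 7129/13037 = -40267827/65185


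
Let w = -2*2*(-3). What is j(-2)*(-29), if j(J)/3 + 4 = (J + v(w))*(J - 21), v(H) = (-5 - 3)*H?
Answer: -195750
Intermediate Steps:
w = 12 (w = -4*(-3) = 12)
v(H) = -8*H
j(J) = -12 + 3*(-96 + J)*(-21 + J) (j(J) = -12 + 3*((J - 8*12)*(J - 21)) = -12 + 3*((J - 96)*(-21 + J)) = -12 + 3*((-96 + J)*(-21 + J)) = -12 + 3*(-96 + J)*(-21 + J))
j(-2)*(-29) = (6036 - 351*(-2) + 3*(-2)²)*(-29) = (6036 + 702 + 3*4)*(-29) = (6036 + 702 + 12)*(-29) = 6750*(-29) = -195750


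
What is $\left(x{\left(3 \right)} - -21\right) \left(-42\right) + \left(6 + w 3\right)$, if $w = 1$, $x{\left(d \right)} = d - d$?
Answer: $-873$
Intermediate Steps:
$x{\left(d \right)} = 0$
$\left(x{\left(3 \right)} - -21\right) \left(-42\right) + \left(6 + w 3\right) = \left(0 - -21\right) \left(-42\right) + \left(6 + 1 \cdot 3\right) = \left(0 + 21\right) \left(-42\right) + \left(6 + 3\right) = 21 \left(-42\right) + 9 = -882 + 9 = -873$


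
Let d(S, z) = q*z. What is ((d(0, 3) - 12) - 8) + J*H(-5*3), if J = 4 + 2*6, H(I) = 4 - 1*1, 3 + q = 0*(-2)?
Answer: 19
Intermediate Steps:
q = -3 (q = -3 + 0*(-2) = -3 + 0 = -3)
d(S, z) = -3*z
H(I) = 3 (H(I) = 4 - 1 = 3)
J = 16 (J = 4 + 12 = 16)
((d(0, 3) - 12) - 8) + J*H(-5*3) = ((-3*3 - 12) - 8) + 16*3 = ((-9 - 12) - 8) + 48 = (-21 - 8) + 48 = -29 + 48 = 19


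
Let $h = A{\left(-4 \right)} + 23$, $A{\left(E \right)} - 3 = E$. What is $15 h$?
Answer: $330$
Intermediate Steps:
$A{\left(E \right)} = 3 + E$
$h = 22$ ($h = \left(3 - 4\right) + 23 = -1 + 23 = 22$)
$15 h = 15 \cdot 22 = 330$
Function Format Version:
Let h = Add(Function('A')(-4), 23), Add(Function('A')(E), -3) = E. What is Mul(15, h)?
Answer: 330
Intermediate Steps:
Function('A')(E) = Add(3, E)
h = 22 (h = Add(Add(3, -4), 23) = Add(-1, 23) = 22)
Mul(15, h) = Mul(15, 22) = 330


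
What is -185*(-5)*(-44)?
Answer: -40700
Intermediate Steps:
-185*(-5)*(-44) = -37*(-25)*(-44) = 925*(-44) = -40700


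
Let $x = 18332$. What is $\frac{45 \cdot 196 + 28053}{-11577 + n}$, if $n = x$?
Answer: $\frac{36873}{6755} \approx 5.4586$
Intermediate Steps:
$n = 18332$
$\frac{45 \cdot 196 + 28053}{-11577 + n} = \frac{45 \cdot 196 + 28053}{-11577 + 18332} = \frac{8820 + 28053}{6755} = 36873 \cdot \frac{1}{6755} = \frac{36873}{6755}$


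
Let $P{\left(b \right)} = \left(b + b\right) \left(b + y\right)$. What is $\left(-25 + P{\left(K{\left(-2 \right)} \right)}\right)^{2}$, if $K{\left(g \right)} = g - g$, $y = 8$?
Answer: $625$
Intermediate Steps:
$K{\left(g \right)} = 0$
$P{\left(b \right)} = 2 b \left(8 + b\right)$ ($P{\left(b \right)} = \left(b + b\right) \left(b + 8\right) = 2 b \left(8 + b\right)$)
$\left(-25 + P{\left(K{\left(-2 \right)} \right)}\right)^{2} = \left(-25 + 2 \cdot 0 \left(8 + 0\right)\right)^{2} = \left(-25 + 2 \cdot 0 \cdot 8\right)^{2} = \left(-25 + 0\right)^{2} = \left(-25\right)^{2} = 625$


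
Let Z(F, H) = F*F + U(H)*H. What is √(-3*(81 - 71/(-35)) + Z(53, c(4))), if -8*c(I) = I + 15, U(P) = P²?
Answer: √3194351930/1120 ≈ 50.463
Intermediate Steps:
c(I) = -15/8 - I/8 (c(I) = -(I + 15)/8 = -(15 + I)/8 = -15/8 - I/8)
Z(F, H) = F² + H³ (Z(F, H) = F*F + H²*H = F² + H³)
√(-3*(81 - 71/(-35)) + Z(53, c(4))) = √(-3*(81 - 71/(-35)) + (53² + (-15/8 - ⅛*4)³)) = √(-3*(81 - 71*(-1/35)) + (2809 + (-15/8 - ½)³)) = √(-3*(81 + 71/35) + (2809 + (-19/8)³)) = √(-3*2906/35 + (2809 - 6859/512)) = √(-8718/35 + 1431349/512) = √(45633599/17920) = √3194351930/1120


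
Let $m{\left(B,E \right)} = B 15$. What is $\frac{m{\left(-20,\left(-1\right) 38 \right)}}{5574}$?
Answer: $- \frac{50}{929} \approx -0.053821$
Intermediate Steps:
$m{\left(B,E \right)} = 15 B$
$\frac{m{\left(-20,\left(-1\right) 38 \right)}}{5574} = \frac{15 \left(-20\right)}{5574} = \left(-300\right) \frac{1}{5574} = - \frac{50}{929}$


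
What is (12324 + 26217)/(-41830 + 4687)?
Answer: -12847/12381 ≈ -1.0376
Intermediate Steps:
(12324 + 26217)/(-41830 + 4687) = 38541/(-37143) = 38541*(-1/37143) = -12847/12381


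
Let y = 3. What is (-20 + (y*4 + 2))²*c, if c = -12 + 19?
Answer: 252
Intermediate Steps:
c = 7
(-20 + (y*4 + 2))²*c = (-20 + (3*4 + 2))²*7 = (-20 + (12 + 2))²*7 = (-20 + 14)²*7 = (-6)²*7 = 36*7 = 252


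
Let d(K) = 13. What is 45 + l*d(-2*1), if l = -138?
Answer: -1749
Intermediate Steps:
45 + l*d(-2*1) = 45 - 138*13 = 45 - 1794 = -1749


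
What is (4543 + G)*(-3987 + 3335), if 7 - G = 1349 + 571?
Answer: -1714760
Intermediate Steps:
G = -1913 (G = 7 - (1349 + 571) = 7 - 1*1920 = 7 - 1920 = -1913)
(4543 + G)*(-3987 + 3335) = (4543 - 1913)*(-3987 + 3335) = 2630*(-652) = -1714760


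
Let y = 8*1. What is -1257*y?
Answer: -10056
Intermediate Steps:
y = 8
-1257*y = -1257*8 = -10056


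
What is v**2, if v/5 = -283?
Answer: 2002225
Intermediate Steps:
v = -1415 (v = 5*(-283) = -1415)
v**2 = (-1415)**2 = 2002225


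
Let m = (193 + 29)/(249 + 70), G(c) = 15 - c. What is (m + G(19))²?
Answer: 1110916/101761 ≈ 10.917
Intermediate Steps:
m = 222/319 ≈ 0.69592
(m + G(19))² = (222/319 + (15 - 1*19))² = (222/319 + (15 - 19))² = (222/319 - 4)² = (-1054/319)² = 1110916/101761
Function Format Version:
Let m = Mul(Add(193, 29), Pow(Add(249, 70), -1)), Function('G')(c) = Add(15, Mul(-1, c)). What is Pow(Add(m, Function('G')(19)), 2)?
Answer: Rational(1110916, 101761) ≈ 10.917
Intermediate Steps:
m = Rational(222, 319) (m = Mul(222, Pow(319, -1)) = Mul(222, Rational(1, 319)) = Rational(222, 319) ≈ 0.69592)
Pow(Add(m, Function('G')(19)), 2) = Pow(Add(Rational(222, 319), Add(15, Mul(-1, 19))), 2) = Pow(Add(Rational(222, 319), Add(15, -19)), 2) = Pow(Add(Rational(222, 319), -4), 2) = Pow(Rational(-1054, 319), 2) = Rational(1110916, 101761)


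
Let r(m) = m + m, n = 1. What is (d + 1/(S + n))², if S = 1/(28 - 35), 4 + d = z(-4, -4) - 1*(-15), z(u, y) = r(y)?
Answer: 625/36 ≈ 17.361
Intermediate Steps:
r(m) = 2*m
z(u, y) = 2*y
d = 3 (d = -4 + (2*(-4) - 1*(-15)) = -4 + (-8 + 15) = -4 + 7 = 3)
S = -⅐ (S = 1/(-7) = -⅐ ≈ -0.14286)
(d + 1/(S + n))² = (3 + 1/(-⅐ + 1))² = (3 + 1/(6/7))² = (3 + 7/6)² = (25/6)² = 625/36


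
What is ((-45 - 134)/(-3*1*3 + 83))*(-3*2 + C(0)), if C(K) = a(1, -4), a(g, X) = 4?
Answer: 179/37 ≈ 4.8378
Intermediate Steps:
C(K) = 4
((-45 - 134)/(-3*1*3 + 83))*(-3*2 + C(0)) = ((-45 - 134)/(-3*1*3 + 83))*(-3*2 + 4) = (-179/(-3*3 + 83))*(-6 + 4) = -179/(-9 + 83)*(-2) = -179/74*(-2) = 179/37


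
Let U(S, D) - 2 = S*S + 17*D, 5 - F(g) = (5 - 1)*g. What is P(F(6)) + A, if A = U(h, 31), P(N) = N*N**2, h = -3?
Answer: -6321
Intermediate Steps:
F(g) = 5 - 4*g (F(g) = 5 - (5 - 1)*g = 5 - 4*g)
P(N) = N**3
U(S, D) = 2 + S**2 + 17*D (U(S, D) = 2 + (S*S + 17*D) = 2 + (S**2 + 17*D) = 2 + S**2 + 17*D)
A = 538 (A = 2 + (-3)**2 + 17*31 = 2 + 9 + 527 = 538)
P(F(6)) + A = (5 - 4*6)**3 + 538 = (5 - 24)**3 + 538 = (-19)**3 + 538 = -6859 + 538 = -6321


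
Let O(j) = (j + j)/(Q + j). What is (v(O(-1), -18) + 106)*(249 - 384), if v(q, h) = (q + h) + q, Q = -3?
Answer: -12015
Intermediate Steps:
O(j) = 2*j/(-3 + j) (O(j) = (j + j)/(-3 + j) = (2*j)/(-3 + j) = 2*j/(-3 + j))
v(q, h) = h + 2*q (v(q, h) = (h + q) + q = h + 2*q)
(v(O(-1), -18) + 106)*(249 - 384) = ((-18 + 2*(2*(-1)/(-3 - 1))) + 106)*(249 - 384) = ((-18 + 2*(2*(-1)/(-4))) + 106)*(-135) = ((-18 + 2*(2*(-1)*(-¼))) + 106)*(-135) = ((-18 + 2*(½)) + 106)*(-135) = ((-18 + 1) + 106)*(-135) = (-17 + 106)*(-135) = 89*(-135) = -12015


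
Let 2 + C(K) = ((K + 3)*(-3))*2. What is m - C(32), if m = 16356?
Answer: 16568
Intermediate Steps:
C(K) = -20 - 6*K (C(K) = -2 + ((K + 3)*(-3))*2 = -2 + ((3 + K)*(-3))*2 = -2 + (-9 - 3*K)*2 = -2 + (-18 - 6*K) = -20 - 6*K)
m - C(32) = 16356 - (-20 - 6*32) = 16356 - (-20 - 192) = 16356 - 1*(-212) = 16356 + 212 = 16568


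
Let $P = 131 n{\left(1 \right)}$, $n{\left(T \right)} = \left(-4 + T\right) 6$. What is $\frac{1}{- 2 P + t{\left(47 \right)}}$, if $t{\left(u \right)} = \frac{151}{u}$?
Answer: $\frac{47}{221803} \approx 0.0002119$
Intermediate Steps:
$n{\left(T \right)} = -24 + 6 T$
$P = -2358$ ($P = 131 \left(-24 + 6 \cdot 1\right) = 131 \left(-24 + 6\right) = 131 \left(-18\right) = -2358$)
$\frac{1}{- 2 P + t{\left(47 \right)}} = \frac{1}{\left(-2\right) \left(-2358\right) + \frac{151}{47}} = \frac{1}{4716 + 151 \cdot \frac{1}{47}} = \frac{1}{4716 + \frac{151}{47}} = \frac{1}{\frac{221803}{47}} = \frac{47}{221803}$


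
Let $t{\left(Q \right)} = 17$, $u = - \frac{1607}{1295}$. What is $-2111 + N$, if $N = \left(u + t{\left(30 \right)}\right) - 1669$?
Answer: $- \frac{4874692}{1295} \approx -3764.2$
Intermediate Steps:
$u = - \frac{1607}{1295}$ ($u = \left(-1607\right) \frac{1}{1295} = - \frac{1607}{1295} \approx -1.2409$)
$N = - \frac{2140947}{1295}$ ($N = \left(- \frac{1607}{1295} + 17\right) - 1669 = \frac{20408}{1295} - 1669 = - \frac{2140947}{1295} \approx -1653.2$)
$-2111 + N = -2111 - \frac{2140947}{1295} = - \frac{4874692}{1295}$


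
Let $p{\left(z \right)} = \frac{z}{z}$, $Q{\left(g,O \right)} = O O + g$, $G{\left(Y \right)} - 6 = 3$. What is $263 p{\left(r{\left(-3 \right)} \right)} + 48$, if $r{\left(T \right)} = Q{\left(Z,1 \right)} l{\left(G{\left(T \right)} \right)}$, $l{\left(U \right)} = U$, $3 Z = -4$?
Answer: $311$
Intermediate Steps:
$G{\left(Y \right)} = 9$ ($G{\left(Y \right)} = 6 + 3 = 9$)
$Z = - \frac{4}{3}$ ($Z = \frac{1}{3} \left(-4\right) = - \frac{4}{3} \approx -1.3333$)
$Q{\left(g,O \right)} = g + O^{2}$ ($Q{\left(g,O \right)} = O^{2} + g = g + O^{2}$)
$r{\left(T \right)} = -3$ ($r{\left(T \right)} = \left(- \frac{4}{3} + 1^{2}\right) 9 = \left(- \frac{4}{3} + 1\right) 9 = \left(- \frac{1}{3}\right) 9 = -3$)
$p{\left(z \right)} = 1$
$263 p{\left(r{\left(-3 \right)} \right)} + 48 = 263 \cdot 1 + 48 = 263 + 48 = 311$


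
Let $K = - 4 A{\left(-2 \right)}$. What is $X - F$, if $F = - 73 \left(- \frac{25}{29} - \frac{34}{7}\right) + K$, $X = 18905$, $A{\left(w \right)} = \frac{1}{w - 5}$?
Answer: $\frac{3752846}{203} \approx 18487.0$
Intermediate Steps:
$A{\left(w \right)} = \frac{1}{-5 + w}$
$K = \frac{4}{7}$ ($K = - \frac{4}{-5 - 2} = - \frac{4}{-7} = \left(-4\right) \left(- \frac{1}{7}\right) = \frac{4}{7} \approx 0.57143$)
$F = \frac{84869}{203}$ ($F = - 73 \left(- \frac{25}{29} - \frac{34}{7}\right) + \frac{4}{7} = \left(-73\right) \left(- \frac{1161}{203}\right) + \frac{4}{7} = \frac{84753}{203} + \frac{4}{7} = \frac{84869}{203} \approx 418.07$)
$X - F = 18905 - \frac{84869}{203} = \frac{3752846}{203}$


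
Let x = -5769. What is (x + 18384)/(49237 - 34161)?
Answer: 12615/15076 ≈ 0.83676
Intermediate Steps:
(x + 18384)/(49237 - 34161) = (-5769 + 18384)/(49237 - 34161) = 12615/15076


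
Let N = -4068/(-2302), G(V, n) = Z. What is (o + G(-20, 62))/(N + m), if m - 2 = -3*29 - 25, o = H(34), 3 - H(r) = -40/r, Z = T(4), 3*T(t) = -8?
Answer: -88627/6353376 ≈ -0.013950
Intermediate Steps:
T(t) = -8/3 (T(t) = (⅓)*(-8) = -8/3)
Z = -8/3 ≈ -2.6667
G(V, n) = -8/3
H(r) = 3 + 40/r (H(r) = 3 - (-40)/r = 3 + 40/r)
N = 2034/1151 (N = -4068*(-1/2302) = 2034/1151 ≈ 1.7672)
o = 71/17 (o = 3 + 40/34 = 3 + 40*(1/34) = 3 + 20/17 = 71/17 ≈ 4.1765)
m = -110 (m = 2 + (-3*29 - 25) = 2 + (-87 - 25) = 2 - 112 = -110)
(o + G(-20, 62))/(N + m) = (71/17 - 8/3)/(2034/1151 - 110) = 77/(51*(-124576/1151)) = (77/51)*(-1151/124576) = -88627/6353376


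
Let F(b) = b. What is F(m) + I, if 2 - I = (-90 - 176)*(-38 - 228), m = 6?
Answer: -70748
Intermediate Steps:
I = -70754 (I = 2 - (-90 - 176)*(-38 - 228) = 2 - (-266)*(-266) = 2 - 1*70756 = 2 - 70756 = -70754)
F(m) + I = 6 - 70754 = -70748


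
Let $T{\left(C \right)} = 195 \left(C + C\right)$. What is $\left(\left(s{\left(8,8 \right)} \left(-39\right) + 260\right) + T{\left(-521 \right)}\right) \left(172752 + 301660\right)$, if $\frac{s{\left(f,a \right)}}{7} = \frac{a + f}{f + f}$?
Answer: $-96401941636$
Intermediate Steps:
$s{\left(f,a \right)} = \frac{7 \left(a + f\right)}{2 f}$ ($s{\left(f,a \right)} = 7 \frac{a + f}{f + f} = 7 \frac{a + f}{2 f} = \frac{7 \left(a + f\right)}{2 f}$)
$T{\left(C \right)} = 390 C$ ($T{\left(C \right)} = 195 \cdot 2 C = 390 C$)
$\left(\left(s{\left(8,8 \right)} \left(-39\right) + 260\right) + T{\left(-521 \right)}\right) \left(172752 + 301660\right) = \left(\left(\frac{7 \left(8 + 8\right)}{2 \cdot 8} \left(-39\right) + 260\right) + 390 \left(-521\right)\right) \left(172752 + 301660\right) = \left(\left(\frac{7}{2} \cdot \frac{1}{8} \cdot 16 \left(-39\right) + 260\right) - 203190\right) 474412 = \left(\left(7 \left(-39\right) + 260\right) - 203190\right) 474412 = \left(\left(-273 + 260\right) - 203190\right) 474412 = \left(-13 - 203190\right) 474412 = \left(-203203\right) 474412 = -96401941636$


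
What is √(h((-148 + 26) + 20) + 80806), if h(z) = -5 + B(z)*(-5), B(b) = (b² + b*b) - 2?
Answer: 3*I*√2581 ≈ 152.41*I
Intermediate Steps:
B(b) = -2 + 2*b² (B(b) = (b² + b²) - 2 = 2*b² - 2 = -2 + 2*b²)
h(z) = 5 - 10*z² (h(z) = -5 + (-2 + 2*z²)*(-5) = -5 + (10 - 10*z²) = 5 - 10*z²)
√(h((-148 + 26) + 20) + 80806) = √((5 - 10*((-148 + 26) + 20)²) + 80806) = √((5 - 10*(-122 + 20)²) + 80806) = √((5 - 10*(-102)²) + 80806) = √((5 - 10*10404) + 80806) = √((5 - 104040) + 80806) = √(-104035 + 80806) = √(-23229) = 3*I*√2581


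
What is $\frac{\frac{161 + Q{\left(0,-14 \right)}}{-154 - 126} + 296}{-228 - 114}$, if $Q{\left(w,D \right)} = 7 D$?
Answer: $- \frac{11831}{13680} \approx -0.86484$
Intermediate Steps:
$\frac{\frac{161 + Q{\left(0,-14 \right)}}{-154 - 126} + 296}{-228 - 114} = \frac{\frac{161 + 7 \left(-14\right)}{-154 - 126} + 296}{-228 - 114} = \frac{\frac{161 - 98}{-280} + 296}{-342} = \left(63 \left(- \frac{1}{280}\right) + 296\right) \left(- \frac{1}{342}\right) = \left(- \frac{9}{40} + 296\right) \left(- \frac{1}{342}\right) = \frac{11831}{40} \left(- \frac{1}{342}\right) = - \frac{11831}{13680}$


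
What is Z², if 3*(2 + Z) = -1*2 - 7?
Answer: 25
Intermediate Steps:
Z = -5 (Z = -2 + (-1*2 - 7)/3 = -2 + (-2 - 7)/3 = -2 + (⅓)*(-9) = -2 - 3 = -5)
Z² = (-5)² = 25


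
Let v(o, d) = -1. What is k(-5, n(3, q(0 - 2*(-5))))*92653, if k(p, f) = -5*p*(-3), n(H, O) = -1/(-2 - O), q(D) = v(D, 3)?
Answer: -6948975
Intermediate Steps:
q(D) = -1
k(p, f) = 15*p
k(-5, n(3, q(0 - 2*(-5))))*92653 = (15*(-5))*92653 = -75*92653 = -6948975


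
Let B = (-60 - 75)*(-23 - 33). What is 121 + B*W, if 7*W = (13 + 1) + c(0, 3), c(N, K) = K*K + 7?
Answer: 32521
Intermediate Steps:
c(N, K) = 7 + K**2 (c(N, K) = K**2 + 7 = 7 + K**2)
B = 7560 (B = -135*(-56) = 7560)
W = 30/7 (W = ((13 + 1) + (7 + 3**2))/7 = (14 + (7 + 9))/7 = (14 + 16)/7 = (1/7)*30 = 30/7 ≈ 4.2857)
121 + B*W = 121 + 7560*(30/7) = 121 + 32400 = 32521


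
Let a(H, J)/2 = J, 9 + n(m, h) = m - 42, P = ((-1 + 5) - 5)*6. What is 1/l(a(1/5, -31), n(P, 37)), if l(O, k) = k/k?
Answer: 1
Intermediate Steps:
P = -6 (P = (4 - 5)*6 = -1*6 = -6)
n(m, h) = -51 + m (n(m, h) = -9 + (m - 42) = -9 + (-42 + m) = -51 + m)
a(H, J) = 2*J
l(O, k) = 1
1/l(a(1/5, -31), n(P, 37)) = 1/1 = 1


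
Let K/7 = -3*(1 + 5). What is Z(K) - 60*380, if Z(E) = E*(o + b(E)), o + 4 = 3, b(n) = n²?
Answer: -2023050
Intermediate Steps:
o = -1 (o = -4 + 3 = -1)
K = -126 (K = 7*(-3*(1 + 5)) = 7*(-3*6) = 7*(-18) = -126)
Z(E) = E*(-1 + E²)
Z(K) - 60*380 = ((-126)³ - 1*(-126)) - 60*380 = (-2000376 + 126) - 1*22800 = -2000250 - 22800 = -2023050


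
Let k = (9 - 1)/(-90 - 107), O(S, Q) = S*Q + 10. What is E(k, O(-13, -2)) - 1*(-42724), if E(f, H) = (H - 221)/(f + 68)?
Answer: 571952467/13388 ≈ 42721.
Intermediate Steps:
O(S, Q) = 10 + Q*S (O(S, Q) = Q*S + 10 = 10 + Q*S)
k = -8/197 (k = 8/(-197) = 8*(-1/197) = -8/197 ≈ -0.040609)
E(f, H) = (-221 + H)/(68 + f)
E(k, O(-13, -2)) - 1*(-42724) = (-221 + (10 - 2*(-13)))/(68 - 8/197) - 1*(-42724) = (-221 + (10 + 26))/(13388/197) + 42724 = 197*(-221 + 36)/13388 + 42724 = (197/13388)*(-185) + 42724 = -36445/13388 + 42724 = 571952467/13388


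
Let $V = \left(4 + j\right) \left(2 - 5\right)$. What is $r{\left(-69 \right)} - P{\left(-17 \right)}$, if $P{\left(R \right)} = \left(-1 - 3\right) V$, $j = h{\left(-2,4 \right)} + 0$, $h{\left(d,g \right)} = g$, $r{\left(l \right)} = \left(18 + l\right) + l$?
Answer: $-216$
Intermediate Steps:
$r{\left(l \right)} = 18 + 2 l$
$j = 4$ ($j = 4 + 0 = 4$)
$V = -24$ ($V = \left(4 + 4\right) \left(2 - 5\right) = 8 \left(-3\right) = -24$)
$P{\left(R \right)} = 96$ ($P{\left(R \right)} = \left(-1 - 3\right) \left(-24\right) = \left(-4\right) \left(-24\right) = 96$)
$r{\left(-69 \right)} - P{\left(-17 \right)} = \left(18 + 2 \left(-69\right)\right) - 96 = \left(18 - 138\right) - 96 = -120 - 96 = -216$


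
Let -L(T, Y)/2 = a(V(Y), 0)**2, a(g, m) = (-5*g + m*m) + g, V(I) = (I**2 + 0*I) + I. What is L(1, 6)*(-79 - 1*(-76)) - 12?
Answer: 169332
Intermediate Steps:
V(I) = I + I**2 (V(I) = (I**2 + 0) + I = I**2 + I = I + I**2)
a(g, m) = m**2 - 4*g (a(g, m) = (-5*g + m**2) + g = (m**2 - 5*g) + g = m**2 - 4*g)
L(T, Y) = -32*Y**2*(1 + Y)**2 (L(T, Y) = -2*(0**2 - 4*Y*(1 + Y))**2 = -2*(0 - 4*Y*(1 + Y))**2 = -2*16*Y**2*(1 + Y)**2 = -32*Y**2*(1 + Y)**2)
L(1, 6)*(-79 - 1*(-76)) - 12 = (-32*6**2*(1 + 6)**2)*(-79 - 1*(-76)) - 12 = (-32*36*7**2)*(-79 + 76) - 12 = -32*36*49*(-3) - 12 = -56448*(-3) - 12 = 169344 - 12 = 169332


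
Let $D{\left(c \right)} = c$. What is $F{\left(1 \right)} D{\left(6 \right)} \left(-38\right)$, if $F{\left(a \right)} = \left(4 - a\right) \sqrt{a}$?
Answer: $-684$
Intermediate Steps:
$F{\left(a \right)} = \sqrt{a} \left(4 - a\right)$
$F{\left(1 \right)} D{\left(6 \right)} \left(-38\right) = \sqrt{1} \left(4 - 1\right) 6 \left(-38\right) = 1 \left(4 - 1\right) 6 \left(-38\right) = 1 \cdot 3 \cdot 6 \left(-38\right) = 3 \cdot 6 \left(-38\right) = 18 \left(-38\right) = -684$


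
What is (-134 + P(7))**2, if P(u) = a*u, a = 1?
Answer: 16129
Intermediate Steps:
P(u) = u (P(u) = 1*u = u)
(-134 + P(7))**2 = (-134 + 7)**2 = (-127)**2 = 16129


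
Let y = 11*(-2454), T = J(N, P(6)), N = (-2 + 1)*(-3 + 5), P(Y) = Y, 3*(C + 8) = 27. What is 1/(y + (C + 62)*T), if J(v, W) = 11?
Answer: -1/26301 ≈ -3.8021e-5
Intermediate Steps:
C = 1 (C = -8 + (1/3)*27 = -8 + 9 = 1)
N = -2 (N = -1*2 = -2)
T = 11
y = -26994
1/(y + (C + 62)*T) = 1/(-26994 + (1 + 62)*11) = 1/(-26994 + 63*11) = 1/(-26994 + 693) = 1/(-26301) = -1/26301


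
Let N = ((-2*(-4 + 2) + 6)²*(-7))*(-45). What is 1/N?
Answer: 1/31500 ≈ 3.1746e-5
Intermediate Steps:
N = 31500 (N = ((-2*(-2) + 6)²*(-7))*(-45) = ((4 + 6)²*(-7))*(-45) = (10²*(-7))*(-45) = (100*(-7))*(-45) = -700*(-45) = 31500)
1/N = 1/31500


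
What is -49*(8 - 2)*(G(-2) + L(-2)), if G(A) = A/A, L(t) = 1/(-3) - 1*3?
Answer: 686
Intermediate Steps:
L(t) = -10/3 (L(t) = -⅓ - 3 = -10/3)
G(A) = 1
-49*(8 - 2)*(G(-2) + L(-2)) = -49*(8 - 2)*(1 - 10/3) = -294*(-7)/3 = -49*(-14) = 686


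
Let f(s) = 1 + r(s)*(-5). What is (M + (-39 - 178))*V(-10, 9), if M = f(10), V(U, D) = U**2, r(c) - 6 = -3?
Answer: -23100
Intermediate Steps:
r(c) = 3 (r(c) = 6 - 3 = 3)
f(s) = -14 (f(s) = 1 + 3*(-5) = 1 - 15 = -14)
M = -14
(M + (-39 - 178))*V(-10, 9) = (-14 + (-39 - 178))*(-10)**2 = (-14 - 217)*100 = -231*100 = -23100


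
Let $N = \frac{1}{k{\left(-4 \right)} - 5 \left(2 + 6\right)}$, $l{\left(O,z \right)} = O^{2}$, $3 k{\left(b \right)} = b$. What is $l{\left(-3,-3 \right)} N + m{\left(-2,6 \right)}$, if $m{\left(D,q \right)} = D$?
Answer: $- \frac{275}{124} \approx -2.2177$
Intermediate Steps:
$k{\left(b \right)} = \frac{b}{3}$
$N = - \frac{3}{124}$ ($N = \frac{1}{\frac{1}{3} \left(-4\right) - 5 \left(2 + 6\right)} = \frac{1}{- \frac{4}{3} - 40} = \frac{1}{- \frac{124}{3}} = - \frac{3}{124} \approx -0.024194$)
$l{\left(-3,-3 \right)} N + m{\left(-2,6 \right)} = \left(-3\right)^{2} \left(- \frac{3}{124}\right) - 2 = 9 \left(- \frac{3}{124}\right) - 2 = - \frac{27}{124} - 2 = - \frac{275}{124}$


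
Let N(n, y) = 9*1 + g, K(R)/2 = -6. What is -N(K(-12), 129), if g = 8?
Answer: -17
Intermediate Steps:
K(R) = -12 (K(R) = 2*(-6) = -12)
N(n, y) = 17 (N(n, y) = 9*1 + 8 = 9 + 8 = 17)
-N(K(-12), 129) = -1*17 = -17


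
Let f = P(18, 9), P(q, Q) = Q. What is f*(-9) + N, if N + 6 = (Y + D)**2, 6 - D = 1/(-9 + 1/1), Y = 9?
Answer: 9073/64 ≈ 141.77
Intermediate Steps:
f = 9
D = 49/8 (D = 6 - 1/(-9 + 1/1) = 6 - 1/(-9 + 1) = 6 - 1/(-8) = 6 - 1*(-1/8) = 6 + 1/8 = 49/8 ≈ 6.1250)
N = 14257/64 (N = -6 + (9 + 49/8)**2 = -6 + (121/8)**2 = -6 + 14641/64 = 14257/64 ≈ 222.77)
f*(-9) + N = 9*(-9) + 14257/64 = -81 + 14257/64 = 9073/64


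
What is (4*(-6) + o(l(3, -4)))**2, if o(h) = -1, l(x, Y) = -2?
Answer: 625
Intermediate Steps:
(4*(-6) + o(l(3, -4)))**2 = (4*(-6) - 1)**2 = (-24 - 1)**2 = (-25)**2 = 625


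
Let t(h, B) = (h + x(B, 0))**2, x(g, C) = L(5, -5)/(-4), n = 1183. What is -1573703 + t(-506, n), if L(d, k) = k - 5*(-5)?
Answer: -1312582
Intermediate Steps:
L(d, k) = 25 + k (L(d, k) = k + 25 = 25 + k)
x(g, C) = -5 (x(g, C) = (25 - 5)/(-4) = 20*(-1/4) = -5)
t(h, B) = (-5 + h)**2 (t(h, B) = (h - 5)**2 = (-5 + h)**2)
-1573703 + t(-506, n) = -1573703 + (-5 - 506)**2 = -1573703 + (-511)**2 = -1573703 + 261121 = -1312582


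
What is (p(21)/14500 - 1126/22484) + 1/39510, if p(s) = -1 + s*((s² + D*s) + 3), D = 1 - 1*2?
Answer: 90568841911/161012139750 ≈ 0.56250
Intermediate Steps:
D = -1 (D = 1 - 2 = -1)
p(s) = -1 + s*(3 + s² - s) (p(s) = -1 + s*((s² - s) + 3) = -1 + s*(3 + s² - s))
(p(21)/14500 - 1126/22484) + 1/39510 = ((-1 + 21³ - 1*21² + 3*21)/14500 - 1126/22484) + 1/39510 = ((-1 + 9261 - 1*441 + 63)*(1/14500) - 1126*1/22484) + 1/39510 = ((-1 + 9261 - 441 + 63)*(1/14500) - 563/11242) + 1/39510 = (8882*(1/14500) - 563/11242) + 1/39510 = (4441/7250 - 563/11242) + 1/39510 = 11460993/20376125 + 1/39510 = 90568841911/161012139750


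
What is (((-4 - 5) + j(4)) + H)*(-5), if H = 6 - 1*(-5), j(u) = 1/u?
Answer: -45/4 ≈ -11.250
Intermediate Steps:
j(u) = 1/u
H = 11 (H = 6 + 5 = 11)
(((-4 - 5) + j(4)) + H)*(-5) = (((-4 - 5) + 1/4) + 11)*(-5) = ((-9 + 1/4) + 11)*(-5) = (-35/4 + 11)*(-5) = (9/4)*(-5) = -45/4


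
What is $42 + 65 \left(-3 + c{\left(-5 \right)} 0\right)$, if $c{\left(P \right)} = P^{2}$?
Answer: $-153$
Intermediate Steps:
$42 + 65 \left(-3 + c{\left(-5 \right)} 0\right) = 42 + 65 \left(-3 + \left(-5\right)^{2} \cdot 0\right) = 42 + 65 \left(-3 + 25 \cdot 0\right) = 42 + 65 \left(-3 + 0\right) = 42 + 65 \left(-3\right) = 42 - 195 = -153$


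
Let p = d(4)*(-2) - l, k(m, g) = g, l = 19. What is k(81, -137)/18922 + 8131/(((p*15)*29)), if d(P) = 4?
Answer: -155463847/222238890 ≈ -0.69953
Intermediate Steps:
p = -27 (p = 4*(-2) - 1*19 = -8 - 19 = -27)
k(81, -137)/18922 + 8131/(((p*15)*29)) = -137/18922 + 8131/((-27*15*29)) = -137*1/18922 + 8131/((-405*29)) = -137/18922 + 8131/(-11745) = -137/18922 + 8131*(-1/11745) = -137/18922 - 8131/11745 = -155463847/222238890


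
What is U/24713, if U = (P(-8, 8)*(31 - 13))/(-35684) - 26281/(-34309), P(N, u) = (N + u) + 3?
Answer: 42543569/1375258630174 ≈ 3.0935e-5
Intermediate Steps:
P(N, u) = 3 + N + u
U = 42543569/55649198 (U = ((3 - 8 + 8)*(31 - 13))/(-35684) - 26281/(-34309) = (3*18)*(-1/35684) - 26281*(-1/34309) = 54*(-1/35684) + 26281/34309 = -27/17842 + 26281/34309 = 42543569/55649198 ≈ 0.76450)
U/24713 = (42543569/55649198)/24713 = (42543569/55649198)*(1/24713) = 42543569/1375258630174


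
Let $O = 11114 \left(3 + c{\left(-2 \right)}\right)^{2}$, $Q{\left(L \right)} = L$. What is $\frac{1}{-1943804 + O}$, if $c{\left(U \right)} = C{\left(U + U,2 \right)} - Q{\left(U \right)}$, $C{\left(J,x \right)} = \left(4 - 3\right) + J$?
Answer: $- \frac{1}{1899348} \approx -5.265 \cdot 10^{-7}$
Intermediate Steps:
$C{\left(J,x \right)} = 1 + J$
$c{\left(U \right)} = 1 + U$ ($c{\left(U \right)} = \left(1 + \left(U + U\right)\right) - U = \left(1 + 2 U\right) - U = 1 + U$)
$O = 44456$ ($O = 11114 \left(3 + \left(1 - 2\right)\right)^{2} = 11114 \left(3 - 1\right)^{2} = 11114 \cdot 2^{2} = 11114 \cdot 4 = 44456$)
$\frac{1}{-1943804 + O} = \frac{1}{-1943804 + 44456} = \frac{1}{-1899348} = - \frac{1}{1899348}$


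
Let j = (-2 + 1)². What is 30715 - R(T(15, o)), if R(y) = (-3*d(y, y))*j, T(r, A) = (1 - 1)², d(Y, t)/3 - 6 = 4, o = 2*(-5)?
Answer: 30805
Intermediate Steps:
o = -10
d(Y, t) = 30 (d(Y, t) = 18 + 3*4 = 18 + 12 = 30)
j = 1 (j = (-1)² = 1)
T(r, A) = 0 (T(r, A) = 0² = 0)
R(y) = -90 (R(y) = -3*30*1 = -90*1 = -90)
30715 - R(T(15, o)) = 30715 - 1*(-90) = 30715 + 90 = 30805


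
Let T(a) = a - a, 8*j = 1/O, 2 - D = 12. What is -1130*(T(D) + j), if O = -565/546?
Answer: 273/2 ≈ 136.50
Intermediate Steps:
D = -10 (D = 2 - 1*12 = 2 - 12 = -10)
O = -565/546 (O = -565*1/546 = -565/546 ≈ -1.0348)
j = -273/2260 (j = 1/(8*(-565/546)) = (1/8)*(-546/565) = -273/2260 ≈ -0.12080)
T(a) = 0
-1130*(T(D) + j) = -1130*(0 - 273/2260) = -1130*(-273/2260) = 273/2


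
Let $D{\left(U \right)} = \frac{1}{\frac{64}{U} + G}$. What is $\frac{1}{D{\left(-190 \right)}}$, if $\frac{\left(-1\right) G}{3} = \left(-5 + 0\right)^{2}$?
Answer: $- \frac{7157}{95} \approx -75.337$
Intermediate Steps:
$G = -75$ ($G = - 3 \left(-5 + 0\right)^{2} = - 3 \left(-5\right)^{2} = \left(-3\right) 25 = -75$)
$D{\left(U \right)} = \frac{1}{-75 + \frac{64}{U}}$ ($D{\left(U \right)} = \frac{1}{\frac{64}{U} - 75} = \frac{1}{-75 + \frac{64}{U}}$)
$\frac{1}{D{\left(-190 \right)}} = \frac{1}{\left(-1\right) \left(-190\right) \frac{1}{-64 + 75 \left(-190\right)}} = \frac{1}{\left(-1\right) \left(-190\right) \frac{1}{-64 - 14250}} = \frac{1}{\left(-1\right) \left(-190\right) \frac{1}{-14314}} = \frac{1}{\left(-1\right) \left(-190\right) \left(- \frac{1}{14314}\right)} = \frac{1}{- \frac{95}{7157}} = - \frac{7157}{95}$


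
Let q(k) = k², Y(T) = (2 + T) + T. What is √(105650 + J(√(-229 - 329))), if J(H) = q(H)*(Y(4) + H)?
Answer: √(100070 - 1674*I*√62) ≈ 317.02 - 20.789*I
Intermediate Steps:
Y(T) = 2 + 2*T
J(H) = H²*(10 + H) (J(H) = H²*((2 + 2*4) + H) = H²*((2 + 8) + H) = H²*(10 + H))
√(105650 + J(√(-229 - 329))) = √(105650 + (√(-229 - 329))²*(10 + √(-229 - 329))) = √(105650 + (√(-558))²*(10 + √(-558))) = √(105650 + (3*I*√62)²*(10 + 3*I*√62)) = √(105650 - 558*(10 + 3*I*√62)) = √(105650 + (-5580 - 1674*I*√62)) = √(100070 - 1674*I*√62)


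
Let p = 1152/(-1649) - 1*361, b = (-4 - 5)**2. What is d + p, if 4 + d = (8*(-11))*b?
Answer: -12357109/1649 ≈ -7493.7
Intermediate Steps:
b = 81 (b = (-9)**2 = 81)
p = -596441/1649 (p = 1152*(-1/1649) - 361 = -1152/1649 - 361 = -596441/1649 ≈ -361.70)
d = -7132 (d = -4 + (8*(-11))*81 = -4 - 88*81 = -4 - 7128 = -7132)
d + p = -7132 - 596441/1649 = -12357109/1649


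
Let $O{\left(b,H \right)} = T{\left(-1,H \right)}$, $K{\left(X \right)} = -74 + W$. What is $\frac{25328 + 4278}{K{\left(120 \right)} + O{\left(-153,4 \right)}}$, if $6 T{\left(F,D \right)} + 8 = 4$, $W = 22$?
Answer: $- \frac{44409}{79} \approx -562.14$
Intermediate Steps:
$T{\left(F,D \right)} = - \frac{2}{3}$ ($T{\left(F,D \right)} = - \frac{4}{3} + \frac{1}{6} \cdot 4 = - \frac{4}{3} + \frac{2}{3} = - \frac{2}{3}$)
$K{\left(X \right)} = -52$ ($K{\left(X \right)} = -74 + 22 = -52$)
$O{\left(b,H \right)} = - \frac{2}{3}$
$\frac{25328 + 4278}{K{\left(120 \right)} + O{\left(-153,4 \right)}} = \frac{25328 + 4278}{-52 - \frac{2}{3}} = \frac{29606}{- \frac{158}{3}} = 29606 \left(- \frac{3}{158}\right) = - \frac{44409}{79}$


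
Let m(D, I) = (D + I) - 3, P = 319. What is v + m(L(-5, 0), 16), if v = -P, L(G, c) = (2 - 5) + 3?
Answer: -306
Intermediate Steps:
L(G, c) = 0 (L(G, c) = -3 + 3 = 0)
v = -319 (v = -1*319 = -319)
m(D, I) = -3 + D + I
v + m(L(-5, 0), 16) = -319 + (-3 + 0 + 16) = -319 + 13 = -306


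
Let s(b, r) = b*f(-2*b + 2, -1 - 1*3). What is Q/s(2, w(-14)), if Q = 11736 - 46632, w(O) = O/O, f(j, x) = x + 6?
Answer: -8724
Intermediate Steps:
f(j, x) = 6 + x
w(O) = 1
Q = -34896
s(b, r) = 2*b (s(b, r) = b*(6 + (-1 - 1*3)) = b*(6 + (-1 - 3)) = b*(6 - 4) = b*2 = 2*b)
Q/s(2, w(-14)) = -34896/(2*2) = -34896/4 = -34896*1/4 = -8724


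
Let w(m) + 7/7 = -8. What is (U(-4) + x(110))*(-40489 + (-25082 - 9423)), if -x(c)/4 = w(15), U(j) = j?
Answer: -2399808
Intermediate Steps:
w(m) = -9 (w(m) = -1 - 8 = -9)
x(c) = 36 (x(c) = -4*(-9) = 36)
(U(-4) + x(110))*(-40489 + (-25082 - 9423)) = (-4 + 36)*(-40489 + (-25082 - 9423)) = 32*(-40489 - 34505) = 32*(-74994) = -2399808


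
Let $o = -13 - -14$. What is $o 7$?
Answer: $7$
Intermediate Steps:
$o = 1$ ($o = -13 + 14 = 1$)
$o 7 = 1 \cdot 7 = 7$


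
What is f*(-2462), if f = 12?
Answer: -29544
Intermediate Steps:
f*(-2462) = 12*(-2462) = -29544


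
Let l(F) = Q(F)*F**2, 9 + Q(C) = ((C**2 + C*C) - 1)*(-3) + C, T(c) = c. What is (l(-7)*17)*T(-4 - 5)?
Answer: 2301579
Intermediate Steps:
Q(C) = -6 + C - 6*C**2 (Q(C) = -9 + (((C**2 + C*C) - 1)*(-3) + C) = -9 + (((C**2 + C**2) - 1)*(-3) + C) = -9 + ((2*C**2 - 1)*(-3) + C) = -9 + ((-1 + 2*C**2)*(-3) + C) = -9 + ((3 - 6*C**2) + C) = -9 + (3 + C - 6*C**2) = -6 + C - 6*C**2)
l(F) = F**2*(-6 + F - 6*F**2) (l(F) = (-6 + F - 6*F**2)*F**2 = F**2*(-6 + F - 6*F**2))
(l(-7)*17)*T(-4 - 5) = (((-7)**2*(-6 - 7 - 6*(-7)**2))*17)*(-4 - 5) = ((49*(-6 - 7 - 6*49))*17)*(-9) = ((49*(-6 - 7 - 294))*17)*(-9) = ((49*(-307))*17)*(-9) = -15043*17*(-9) = -255731*(-9) = 2301579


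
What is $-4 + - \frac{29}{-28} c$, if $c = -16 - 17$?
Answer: $- \frac{1069}{28} \approx -38.179$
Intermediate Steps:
$c = -33$ ($c = -16 - 17 = -33$)
$-4 + - \frac{29}{-28} c = -4 + - \frac{29}{-28} \left(-33\right) = -4 + \left(-29\right) \left(- \frac{1}{28}\right) \left(-33\right) = -4 + \frac{29}{28} \left(-33\right) = -4 - \frac{957}{28} = - \frac{1069}{28}$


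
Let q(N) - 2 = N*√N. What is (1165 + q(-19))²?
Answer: 1355030 - 44346*I*√19 ≈ 1.355e+6 - 1.933e+5*I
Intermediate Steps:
q(N) = 2 + N^(3/2) (q(N) = 2 + N*√N = 2 + N^(3/2))
(1165 + q(-19))² = (1165 + (2 + (-19)^(3/2)))² = (1165 + (2 - 19*I*√19))² = (1167 - 19*I*√19)²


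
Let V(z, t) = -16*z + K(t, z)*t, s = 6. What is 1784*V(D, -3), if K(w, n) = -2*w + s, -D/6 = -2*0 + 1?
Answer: 107040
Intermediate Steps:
D = -6 (D = -6*(-2*0 + 1) = -6*(0 + 1) = -6*1 = -6)
K(w, n) = 6 - 2*w (K(w, n) = -2*w + 6 = 6 - 2*w)
V(z, t) = -16*z + t*(6 - 2*t) (V(z, t) = -16*z + (6 - 2*t)*t = -16*z + t*(6 - 2*t))
1784*V(D, -3) = 1784*(-16*(-6) - 2*(-3)*(-3 - 3)) = 1784*(96 - 2*(-3)*(-6)) = 1784*(96 - 36) = 1784*60 = 107040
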